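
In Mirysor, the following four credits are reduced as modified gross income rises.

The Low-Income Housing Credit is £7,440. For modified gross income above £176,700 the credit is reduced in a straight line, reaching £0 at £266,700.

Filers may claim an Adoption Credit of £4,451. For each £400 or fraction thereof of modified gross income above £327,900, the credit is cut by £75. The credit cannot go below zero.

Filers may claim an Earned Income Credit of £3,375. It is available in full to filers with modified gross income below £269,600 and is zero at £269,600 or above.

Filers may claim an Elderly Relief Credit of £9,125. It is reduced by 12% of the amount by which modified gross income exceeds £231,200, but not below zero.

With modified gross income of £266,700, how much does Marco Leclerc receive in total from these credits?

Low-Income Housing Credit: £266,700 is at or above £266,700, so the credit is £0.
Adoption Credit: £266,700 is at or below the £327,900 threshold, so the full £4,451 applies.
Earned Income Credit: £266,700 is below the £269,600 cutoff, so the full £3,375 applies.
Elderly Relief Credit: 12% of the £35,500 excess over £231,200 is £4,260; credit = £9,125 − £4,260 = £4,865.
Total: £0 + £4,451 + £3,375 + £4,865 = £12,691.

£12,691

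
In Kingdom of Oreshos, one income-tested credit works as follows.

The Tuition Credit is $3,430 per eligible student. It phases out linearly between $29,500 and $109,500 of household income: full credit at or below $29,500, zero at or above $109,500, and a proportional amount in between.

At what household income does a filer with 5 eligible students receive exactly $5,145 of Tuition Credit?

Full credit = 5 × $3,430 = $17,150.
$5,145 is 5,145/17,150 of the full $17,150, so 12,005/17,150 of the $80,000 range has been used: income = $29,500 + $80,000 × 12,005/17,150 = $85,500.

$85,500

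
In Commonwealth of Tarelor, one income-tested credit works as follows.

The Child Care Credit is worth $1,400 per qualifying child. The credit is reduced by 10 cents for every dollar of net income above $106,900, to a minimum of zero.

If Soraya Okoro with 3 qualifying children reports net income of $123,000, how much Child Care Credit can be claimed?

Child Care Credit: base = 3 × $1,400 = $4,200. 10% of the $16,100 excess over $106,900 is $1,610; credit = $4,200 − $1,610 = $2,590.

$2,590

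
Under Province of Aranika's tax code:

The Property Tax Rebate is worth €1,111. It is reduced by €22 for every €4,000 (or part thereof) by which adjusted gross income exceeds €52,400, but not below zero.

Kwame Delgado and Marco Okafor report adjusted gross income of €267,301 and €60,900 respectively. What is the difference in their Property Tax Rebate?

€1,045

Kwame (€267,301): Property Tax Rebate: income exceeds €52,400 by €214,901 → 54 increments × €22 = €1,188 ≥ base, so the credit is €0.
Marco (€60,900): Property Tax Rebate: income exceeds €52,400 by €8,500, which is 3 full-or-partial €4,000 increments; reduction = 3 × €22 = €66, leaving €1,045.
Difference: |€0 − €1,045| = €1,045.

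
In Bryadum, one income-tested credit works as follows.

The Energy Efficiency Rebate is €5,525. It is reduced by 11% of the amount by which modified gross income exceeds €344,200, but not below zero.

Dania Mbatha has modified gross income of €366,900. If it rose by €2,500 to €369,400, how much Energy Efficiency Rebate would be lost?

At €366,900 — 11% of the €22,700 excess over €344,200 is €2,497; credit = €5,525 − €2,497 = €3,028.
At €369,400 — 11% of the €25,200 excess over €344,200 is €2,772; credit = €5,525 − €2,772 = €2,753.
Lost: €3,028 − €2,753 = €275.

€275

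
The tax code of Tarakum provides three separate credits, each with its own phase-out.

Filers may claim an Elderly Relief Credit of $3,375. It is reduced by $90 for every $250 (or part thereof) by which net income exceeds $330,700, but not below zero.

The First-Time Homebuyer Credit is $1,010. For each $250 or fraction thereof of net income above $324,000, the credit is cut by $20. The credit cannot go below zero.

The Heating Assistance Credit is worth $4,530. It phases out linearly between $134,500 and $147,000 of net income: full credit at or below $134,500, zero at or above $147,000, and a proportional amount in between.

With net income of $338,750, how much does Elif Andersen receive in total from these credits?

$405

Elderly Relief Credit: income exceeds $330,700 by $8,050, which is 33 full-or-partial $250 increments; reduction = 33 × $90 = $2,970, leaving $405.
First-Time Homebuyer Credit: income exceeds $324,000 by $14,750 → 59 increments × $20 = $1,180 ≥ base, so the credit is $0.
Heating Assistance Credit: $338,750 is at or above $147,000, so the credit is $0.
Total: $405 + $0 + $0 = $405.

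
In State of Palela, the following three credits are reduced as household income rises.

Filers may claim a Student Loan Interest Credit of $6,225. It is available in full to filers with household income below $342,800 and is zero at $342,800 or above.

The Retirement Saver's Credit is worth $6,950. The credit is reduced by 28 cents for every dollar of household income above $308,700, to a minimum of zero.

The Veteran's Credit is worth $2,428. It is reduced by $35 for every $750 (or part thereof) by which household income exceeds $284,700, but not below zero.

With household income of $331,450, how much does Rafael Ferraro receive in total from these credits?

$7,028

Student Loan Interest Credit: $331,450 is below the $342,800 cutoff, so the full $6,225 applies.
Retirement Saver's Credit: 28% of the $22,750 excess over $308,700 is $6,370; credit = $6,950 − $6,370 = $580.
Veteran's Credit: income exceeds $284,700 by $46,750, which is 63 full-or-partial $750 increments; reduction = 63 × $35 = $2,205, leaving $223.
Total: $6,225 + $580 + $223 = $7,028.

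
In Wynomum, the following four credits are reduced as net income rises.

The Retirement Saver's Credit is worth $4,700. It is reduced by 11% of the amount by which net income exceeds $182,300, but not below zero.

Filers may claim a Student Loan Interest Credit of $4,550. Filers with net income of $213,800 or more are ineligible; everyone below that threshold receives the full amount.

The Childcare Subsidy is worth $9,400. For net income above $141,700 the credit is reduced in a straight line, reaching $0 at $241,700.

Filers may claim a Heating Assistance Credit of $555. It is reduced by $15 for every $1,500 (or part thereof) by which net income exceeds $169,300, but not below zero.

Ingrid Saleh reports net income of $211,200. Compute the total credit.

$9,073

Retirement Saver's Credit: 11% of the $28,900 excess over $182,300 is $3,179; credit = $4,700 − $3,179 = $1,521.
Student Loan Interest Credit: $211,200 is below the $213,800 cutoff, so the full $4,550 applies.
Childcare Subsidy: $211,200 is $69,500 into a $100,000 phase-out range, leaving 30,500/100,000 of the credit: $9,400 × 30,500/100,000 = $2,867.
Heating Assistance Credit: income exceeds $169,300 by $41,900, which is 28 full-or-partial $1,500 increments; reduction = 28 × $15 = $420, leaving $135.
Total: $1,521 + $4,550 + $2,867 + $135 = $9,073.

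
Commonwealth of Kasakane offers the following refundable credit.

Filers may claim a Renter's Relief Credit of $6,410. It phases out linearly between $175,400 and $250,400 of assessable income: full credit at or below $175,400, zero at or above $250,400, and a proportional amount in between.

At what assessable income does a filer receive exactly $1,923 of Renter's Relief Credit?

$227,900

$1,923 is 1,923/6,410 of the full $6,410, so 4,487/6,410 of the $75,000 range has been used: income = $175,400 + $75,000 × 4,487/6,410 = $227,900.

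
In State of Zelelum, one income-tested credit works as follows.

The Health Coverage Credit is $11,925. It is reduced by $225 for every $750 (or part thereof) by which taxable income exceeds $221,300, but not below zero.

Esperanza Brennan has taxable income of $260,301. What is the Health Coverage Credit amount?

$0

Health Coverage Credit: income exceeds $221,300 by $39,001 → 53 increments × $225 = $11,925 ≥ base, so the credit is $0.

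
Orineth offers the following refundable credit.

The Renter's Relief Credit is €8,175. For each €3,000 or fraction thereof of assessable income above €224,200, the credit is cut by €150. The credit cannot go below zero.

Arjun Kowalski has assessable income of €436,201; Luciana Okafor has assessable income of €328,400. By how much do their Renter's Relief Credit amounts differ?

€2,925

Arjun (€436,201): Renter's Relief Credit: income exceeds €224,200 by €212,001 → 71 increments × €150 = €10,650 ≥ base, so the credit is €0.
Luciana (€328,400): Renter's Relief Credit: income exceeds €224,200 by €104,200, which is 35 full-or-partial €3,000 increments; reduction = 35 × €150 = €5,250, leaving €2,925.
Difference: |€0 − €2,925| = €2,925.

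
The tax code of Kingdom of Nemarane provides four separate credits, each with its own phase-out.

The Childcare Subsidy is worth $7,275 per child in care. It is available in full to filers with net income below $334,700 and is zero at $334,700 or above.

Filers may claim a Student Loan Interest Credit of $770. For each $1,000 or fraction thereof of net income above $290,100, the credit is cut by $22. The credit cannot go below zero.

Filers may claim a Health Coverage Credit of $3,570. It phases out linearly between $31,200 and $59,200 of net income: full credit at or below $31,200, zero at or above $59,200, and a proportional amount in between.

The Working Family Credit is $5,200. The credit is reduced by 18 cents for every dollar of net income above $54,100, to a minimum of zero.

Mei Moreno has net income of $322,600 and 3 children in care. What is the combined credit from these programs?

$21,869

Childcare Subsidy: base = 3 × $7,275 = $21,825. $322,600 is below the $334,700 cutoff, so the full $21,825 applies.
Student Loan Interest Credit: income exceeds $290,100 by $32,500, which is 33 full-or-partial $1,000 increments; reduction = 33 × $22 = $726, leaving $44.
Health Coverage Credit: $322,600 is at or above $59,200, so the credit is $0.
Working Family Credit: 18% of the $268,500 excess over $54,100 is $48,330 ≥ base, so the credit is $0.
Total: $21,825 + $44 + $0 + $0 = $21,869.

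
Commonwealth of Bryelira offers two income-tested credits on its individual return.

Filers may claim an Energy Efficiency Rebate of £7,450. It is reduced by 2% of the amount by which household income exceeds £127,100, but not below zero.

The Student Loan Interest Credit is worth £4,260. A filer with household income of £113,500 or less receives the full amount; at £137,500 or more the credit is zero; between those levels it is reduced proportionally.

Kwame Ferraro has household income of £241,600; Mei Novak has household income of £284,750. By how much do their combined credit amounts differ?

£863

Kwame (£241,600): Energy Efficiency Rebate: 2% of the £114,500 excess over £127,100 is £2,290; credit = £7,450 − £2,290 = £5,160. Student Loan Interest Credit: £241,600 is at or above £137,500, so the credit is £0. total £5,160 + £0 = £5,160
Mei (£284,750): Energy Efficiency Rebate: 2% of the £157,650 excess over £127,100 is £3,153; credit = £7,450 − £3,153 = £4,297. Student Loan Interest Credit: £284,750 is at or above £137,500, so the credit is £0. total £4,297 + £0 = £4,297
Difference: |£5,160 − £4,297| = £863.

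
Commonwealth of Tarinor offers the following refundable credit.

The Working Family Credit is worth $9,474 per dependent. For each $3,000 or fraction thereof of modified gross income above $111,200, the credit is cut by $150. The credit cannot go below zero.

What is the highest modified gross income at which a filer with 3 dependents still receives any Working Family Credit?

Full credit = 3 × $9,474 = $28,422.
After 189 increments the reduction is 189 × $150 = $28,350, leaving $72; one more increment wipes it out. Increment 189 ends at excess 189 × $3,000 = $567,000, so the highest qualifying income is $111,200 + $567,000 = $678,200.

$678,200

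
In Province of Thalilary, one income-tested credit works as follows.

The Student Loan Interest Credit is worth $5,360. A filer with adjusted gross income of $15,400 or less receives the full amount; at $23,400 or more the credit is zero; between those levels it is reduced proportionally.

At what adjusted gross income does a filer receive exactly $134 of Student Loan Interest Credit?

$23,200

$134 is 134/5,360 of the full $5,360, so 5,226/5,360 of the $8,000 range has been used: income = $15,400 + $8,000 × 5,226/5,360 = $23,200.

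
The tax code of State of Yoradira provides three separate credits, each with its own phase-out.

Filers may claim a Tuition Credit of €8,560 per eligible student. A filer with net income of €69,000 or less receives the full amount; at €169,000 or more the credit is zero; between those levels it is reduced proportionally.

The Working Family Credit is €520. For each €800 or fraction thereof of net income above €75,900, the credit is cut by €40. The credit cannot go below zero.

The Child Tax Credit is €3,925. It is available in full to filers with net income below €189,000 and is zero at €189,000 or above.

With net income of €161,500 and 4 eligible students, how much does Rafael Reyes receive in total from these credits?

Tuition Credit: base = 4 × €8,560 = €34,240. €161,500 is €92,500 into a €100,000 phase-out range, leaving 7,500/100,000 of the credit: €34,240 × 7,500/100,000 = €2,568.
Working Family Credit: income exceeds €75,900 by €85,600 → 107 increments × €40 = €4,280 ≥ base, so the credit is €0.
Child Tax Credit: €161,500 is below the €189,000 cutoff, so the full €3,925 applies.
Total: €2,568 + €0 + €3,925 = €6,493.

€6,493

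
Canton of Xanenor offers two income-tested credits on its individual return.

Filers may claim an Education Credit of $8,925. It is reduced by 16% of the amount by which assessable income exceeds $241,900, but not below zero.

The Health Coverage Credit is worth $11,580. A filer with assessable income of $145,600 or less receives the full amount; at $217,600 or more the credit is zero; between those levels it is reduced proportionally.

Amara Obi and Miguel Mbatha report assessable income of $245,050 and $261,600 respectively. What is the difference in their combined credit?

Amara ($245,050): Education Credit: 16% of the $3,150 excess over $241,900 is $504; credit = $8,925 − $504 = $8,421. Health Coverage Credit: $245,050 is at or above $217,600, so the credit is $0. total $8,421 + $0 = $8,421
Miguel ($261,600): Education Credit: 16% of the $19,700 excess over $241,900 is $3,152; credit = $8,925 − $3,152 = $5,773. Health Coverage Credit: $261,600 is at or above $217,600, so the credit is $0. total $5,773 + $0 = $5,773
Difference: |$8,421 − $5,773| = $2,648.

$2,648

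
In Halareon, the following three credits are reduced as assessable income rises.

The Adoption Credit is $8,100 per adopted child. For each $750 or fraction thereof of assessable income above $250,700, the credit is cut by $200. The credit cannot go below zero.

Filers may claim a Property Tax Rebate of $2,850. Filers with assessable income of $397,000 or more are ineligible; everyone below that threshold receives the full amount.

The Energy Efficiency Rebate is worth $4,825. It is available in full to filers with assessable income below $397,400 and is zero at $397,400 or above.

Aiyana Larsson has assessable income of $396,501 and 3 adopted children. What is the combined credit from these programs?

Adoption Credit: base = 3 × $8,100 = $24,300. income exceeds $250,700 by $145,801 → 195 increments × $200 = $39,000 ≥ base, so the credit is $0.
Property Tax Rebate: $396,501 is below the $397,000 cutoff, so the full $2,850 applies.
Energy Efficiency Rebate: $396,501 is below the $397,400 cutoff, so the full $4,825 applies.
Total: $0 + $2,850 + $4,825 = $7,675.

$7,675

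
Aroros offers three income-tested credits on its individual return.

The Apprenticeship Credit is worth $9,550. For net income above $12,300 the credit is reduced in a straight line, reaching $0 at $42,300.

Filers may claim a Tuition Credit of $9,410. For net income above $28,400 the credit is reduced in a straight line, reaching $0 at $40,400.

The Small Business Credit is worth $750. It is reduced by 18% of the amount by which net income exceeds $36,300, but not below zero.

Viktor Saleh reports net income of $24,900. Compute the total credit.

$15,699

Apprenticeship Credit: $24,900 is $12,600 into a $30,000 phase-out range, leaving 17,400/30,000 of the credit: $9,550 × 17,400/30,000 = $5,539.
Tuition Credit: $24,900 is at or below the $28,400 threshold, so the full $9,410 applies.
Small Business Credit: $24,900 is at or below the $36,300 threshold, so the full $750 applies.
Total: $5,539 + $9,410 + $750 = $15,699.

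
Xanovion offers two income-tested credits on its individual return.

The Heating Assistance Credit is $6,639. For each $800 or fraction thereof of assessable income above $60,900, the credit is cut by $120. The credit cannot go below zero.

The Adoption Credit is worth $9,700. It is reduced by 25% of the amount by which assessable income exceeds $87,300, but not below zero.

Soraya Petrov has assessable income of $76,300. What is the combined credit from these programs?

$13,939

Heating Assistance Credit: income exceeds $60,900 by $15,400, which is 20 full-or-partial $800 increments; reduction = 20 × $120 = $2,400, leaving $4,239.
Adoption Credit: $76,300 is at or below the $87,300 threshold, so the full $9,700 applies.
Total: $4,239 + $9,700 = $13,939.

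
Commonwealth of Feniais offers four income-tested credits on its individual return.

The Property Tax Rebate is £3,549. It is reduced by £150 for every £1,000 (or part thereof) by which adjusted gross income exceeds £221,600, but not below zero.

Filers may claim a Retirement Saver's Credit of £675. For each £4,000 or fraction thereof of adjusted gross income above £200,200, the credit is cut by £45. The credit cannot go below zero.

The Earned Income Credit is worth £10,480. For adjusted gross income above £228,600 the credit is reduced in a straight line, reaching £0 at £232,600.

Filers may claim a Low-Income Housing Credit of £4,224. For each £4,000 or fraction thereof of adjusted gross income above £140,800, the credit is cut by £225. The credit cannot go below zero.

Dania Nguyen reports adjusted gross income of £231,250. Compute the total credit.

£5,901

Property Tax Rebate: income exceeds £221,600 by £9,650, which is 10 full-or-partial £1,000 increments; reduction = 10 × £150 = £1,500, leaving £2,049.
Retirement Saver's Credit: income exceeds £200,200 by £31,050, which is 8 full-or-partial £4,000 increments; reduction = 8 × £45 = £360, leaving £315.
Earned Income Credit: £231,250 is £2,650 into a £4,000 phase-out range, leaving 1,350/4,000 of the credit: £10,480 × 1,350/4,000 = £3,537.
Low-Income Housing Credit: income exceeds £140,800 by £90,450 → 23 increments × £225 = £5,175 ≥ base, so the credit is £0.
Total: £2,049 + £315 + £3,537 + £0 = £5,901.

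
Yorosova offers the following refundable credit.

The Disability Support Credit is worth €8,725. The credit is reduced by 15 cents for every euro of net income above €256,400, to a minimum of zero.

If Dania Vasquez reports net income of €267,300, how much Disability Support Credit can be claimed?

€7,090

Disability Support Credit: 15% of the €10,900 excess over €256,400 is €1,635; credit = €8,725 − €1,635 = €7,090.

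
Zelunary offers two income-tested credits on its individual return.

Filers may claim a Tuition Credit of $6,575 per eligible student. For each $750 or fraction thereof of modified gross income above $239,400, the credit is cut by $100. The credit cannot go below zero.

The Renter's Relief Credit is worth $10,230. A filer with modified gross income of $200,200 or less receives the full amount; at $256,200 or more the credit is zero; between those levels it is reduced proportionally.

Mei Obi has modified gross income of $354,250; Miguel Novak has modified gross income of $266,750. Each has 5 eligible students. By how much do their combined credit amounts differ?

Mei ($354,250): Tuition Credit: base = 5 × $6,575 = $32,875. income exceeds $239,400 by $114,850, which is 154 full-or-partial $750 increments; reduction = 154 × $100 = $15,400, leaving $17,475. Renter's Relief Credit: $354,250 is at or above $256,200, so the credit is $0. total $17,475 + $0 = $17,475
Miguel ($266,750): Tuition Credit: base = 5 × $6,575 = $32,875. income exceeds $239,400 by $27,350, which is 37 full-or-partial $750 increments; reduction = 37 × $100 = $3,700, leaving $29,175. Renter's Relief Credit: $266,750 is at or above $256,200, so the credit is $0. total $29,175 + $0 = $29,175
Difference: |$17,475 − $29,175| = $11,700.

$11,700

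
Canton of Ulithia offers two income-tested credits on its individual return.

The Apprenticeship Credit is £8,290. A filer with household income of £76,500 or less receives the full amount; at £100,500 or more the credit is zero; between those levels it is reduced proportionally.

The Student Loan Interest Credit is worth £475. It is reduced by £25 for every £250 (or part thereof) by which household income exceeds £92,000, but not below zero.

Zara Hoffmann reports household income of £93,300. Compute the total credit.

Apprenticeship Credit: £93,300 is £16,800 into a £24,000 phase-out range, leaving 7,200/24,000 of the credit: £8,290 × 7,200/24,000 = £2,487.
Student Loan Interest Credit: income exceeds £92,000 by £1,300, which is 6 full-or-partial £250 increments; reduction = 6 × £25 = £150, leaving £325.
Total: £2,487 + £325 = £2,812.

£2,812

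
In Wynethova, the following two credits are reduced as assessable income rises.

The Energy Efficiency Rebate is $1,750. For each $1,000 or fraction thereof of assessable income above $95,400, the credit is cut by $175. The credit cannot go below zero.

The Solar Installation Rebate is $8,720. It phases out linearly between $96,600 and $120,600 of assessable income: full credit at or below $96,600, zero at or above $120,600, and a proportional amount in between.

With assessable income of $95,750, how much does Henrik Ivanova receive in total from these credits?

$10,295

Energy Efficiency Rebate: income exceeds $95,400 by $350, which is 1 full-or-partial $1,000 increment; reduction = 1 × $175 = $175, leaving $1,575.
Solar Installation Rebate: $95,750 is at or below the $96,600 threshold, so the full $8,720 applies.
Total: $1,575 + $8,720 = $10,295.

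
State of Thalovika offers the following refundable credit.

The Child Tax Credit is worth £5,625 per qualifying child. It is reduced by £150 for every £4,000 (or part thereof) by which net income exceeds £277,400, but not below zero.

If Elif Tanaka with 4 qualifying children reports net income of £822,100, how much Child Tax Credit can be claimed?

Child Tax Credit: base = 4 × £5,625 = £22,500. income exceeds £277,400 by £544,700, which is 137 full-or-partial £4,000 increments; reduction = 137 × £150 = £20,550, leaving £1,950.

£1,950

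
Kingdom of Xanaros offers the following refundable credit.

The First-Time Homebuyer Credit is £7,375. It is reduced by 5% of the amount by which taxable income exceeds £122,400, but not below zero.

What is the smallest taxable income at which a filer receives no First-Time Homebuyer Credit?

£269,900

The credit falls by 5% of each pound above £122,400, so it reaches zero when the excess is £7,375 / 5% = £147,500: income = £122,400 + £147,500 = £269,900.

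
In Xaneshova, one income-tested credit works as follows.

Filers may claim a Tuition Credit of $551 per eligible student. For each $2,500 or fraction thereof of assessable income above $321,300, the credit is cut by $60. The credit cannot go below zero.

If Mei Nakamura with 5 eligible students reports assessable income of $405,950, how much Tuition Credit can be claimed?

Tuition Credit: base = 5 × $551 = $2,755. income exceeds $321,300 by $84,650, which is 34 full-or-partial $2,500 increments; reduction = 34 × $60 = $2,040, leaving $715.

$715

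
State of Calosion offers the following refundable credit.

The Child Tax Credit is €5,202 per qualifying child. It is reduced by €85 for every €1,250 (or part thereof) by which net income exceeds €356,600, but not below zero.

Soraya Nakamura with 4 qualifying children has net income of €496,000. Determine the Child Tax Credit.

Child Tax Credit: base = 4 × €5,202 = €20,808. income exceeds €356,600 by €139,400, which is 112 full-or-partial €1,250 increments; reduction = 112 × €85 = €9,520, leaving €11,288.

€11,288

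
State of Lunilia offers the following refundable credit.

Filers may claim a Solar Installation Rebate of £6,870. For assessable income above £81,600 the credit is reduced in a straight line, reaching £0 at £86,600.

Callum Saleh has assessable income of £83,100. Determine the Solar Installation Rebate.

£4,809

Solar Installation Rebate: £83,100 is £1,500 into a £5,000 phase-out range, leaving 3,500/5,000 of the credit: £6,870 × 3,500/5,000 = £4,809.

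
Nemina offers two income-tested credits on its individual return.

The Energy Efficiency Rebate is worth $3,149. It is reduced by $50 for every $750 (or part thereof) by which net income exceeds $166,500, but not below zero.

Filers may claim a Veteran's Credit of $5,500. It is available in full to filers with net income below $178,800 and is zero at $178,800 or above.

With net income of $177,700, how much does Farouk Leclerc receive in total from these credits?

Energy Efficiency Rebate: income exceeds $166,500 by $11,200, which is 15 full-or-partial $750 increments; reduction = 15 × $50 = $750, leaving $2,399.
Veteran's Credit: $177,700 is below the $178,800 cutoff, so the full $5,500 applies.
Total: $2,399 + $5,500 = $7,899.

$7,899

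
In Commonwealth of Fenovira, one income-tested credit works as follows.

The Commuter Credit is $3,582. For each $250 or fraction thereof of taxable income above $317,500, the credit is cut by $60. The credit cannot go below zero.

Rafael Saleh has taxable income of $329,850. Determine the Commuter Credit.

Commuter Credit: income exceeds $317,500 by $12,350, which is 50 full-or-partial $250 increments; reduction = 50 × $60 = $3,000, leaving $582.

$582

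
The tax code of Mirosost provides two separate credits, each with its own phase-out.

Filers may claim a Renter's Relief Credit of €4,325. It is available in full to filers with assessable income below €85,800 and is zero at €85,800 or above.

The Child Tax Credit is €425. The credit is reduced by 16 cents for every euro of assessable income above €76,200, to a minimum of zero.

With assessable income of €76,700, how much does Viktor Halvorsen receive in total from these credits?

€4,670

Renter's Relief Credit: €76,700 is below the €85,800 cutoff, so the full €4,325 applies.
Child Tax Credit: 16% of the €500 excess over €76,200 is €80; credit = €425 − €80 = €345.
Total: €4,325 + €345 = €4,670.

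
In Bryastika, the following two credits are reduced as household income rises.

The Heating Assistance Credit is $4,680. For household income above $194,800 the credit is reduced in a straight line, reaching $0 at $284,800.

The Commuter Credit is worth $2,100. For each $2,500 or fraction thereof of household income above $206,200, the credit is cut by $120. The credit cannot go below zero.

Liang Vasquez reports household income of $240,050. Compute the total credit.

Heating Assistance Credit: $240,050 is $45,250 into a $90,000 phase-out range, leaving 44,750/90,000 of the credit: $4,680 × 44,750/90,000 = $2,327.
Commuter Credit: income exceeds $206,200 by $33,850, which is 14 full-or-partial $2,500 increments; reduction = 14 × $120 = $1,680, leaving $420.
Total: $2,327 + $420 = $2,747.

$2,747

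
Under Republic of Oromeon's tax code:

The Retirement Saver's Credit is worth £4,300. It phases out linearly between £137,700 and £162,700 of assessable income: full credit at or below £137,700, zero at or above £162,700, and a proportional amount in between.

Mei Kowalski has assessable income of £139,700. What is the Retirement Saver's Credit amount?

£3,956

Retirement Saver's Credit: £139,700 is £2,000 into a £25,000 phase-out range, leaving 23,000/25,000 of the credit: £4,300 × 23,000/25,000 = £3,956.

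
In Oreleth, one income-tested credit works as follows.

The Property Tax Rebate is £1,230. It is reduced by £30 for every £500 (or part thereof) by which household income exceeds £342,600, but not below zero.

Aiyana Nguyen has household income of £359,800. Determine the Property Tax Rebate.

Property Tax Rebate: income exceeds £342,600 by £17,200, which is 35 full-or-partial £500 increments; reduction = 35 × £30 = £1,050, leaving £180.

£180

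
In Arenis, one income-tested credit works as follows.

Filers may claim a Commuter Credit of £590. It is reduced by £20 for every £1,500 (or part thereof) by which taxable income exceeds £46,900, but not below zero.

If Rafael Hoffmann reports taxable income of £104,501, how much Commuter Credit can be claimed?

Commuter Credit: income exceeds £46,900 by £57,601 → 39 increments × £20 = £780 ≥ base, so the credit is £0.

£0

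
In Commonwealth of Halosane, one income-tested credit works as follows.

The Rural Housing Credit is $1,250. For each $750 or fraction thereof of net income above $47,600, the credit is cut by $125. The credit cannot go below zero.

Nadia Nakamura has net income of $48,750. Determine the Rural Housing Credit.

Rural Housing Credit: income exceeds $47,600 by $1,150, which is 2 full-or-partial $750 increments; reduction = 2 × $125 = $250, leaving $1,000.

$1,000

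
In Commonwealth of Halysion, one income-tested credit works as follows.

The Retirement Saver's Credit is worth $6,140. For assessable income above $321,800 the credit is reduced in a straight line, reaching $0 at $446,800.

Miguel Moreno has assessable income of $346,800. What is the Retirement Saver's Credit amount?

Retirement Saver's Credit: $346,800 is $25,000 into a $125,000 phase-out range, leaving 100,000/125,000 of the credit: $6,140 × 100,000/125,000 = $4,912.

$4,912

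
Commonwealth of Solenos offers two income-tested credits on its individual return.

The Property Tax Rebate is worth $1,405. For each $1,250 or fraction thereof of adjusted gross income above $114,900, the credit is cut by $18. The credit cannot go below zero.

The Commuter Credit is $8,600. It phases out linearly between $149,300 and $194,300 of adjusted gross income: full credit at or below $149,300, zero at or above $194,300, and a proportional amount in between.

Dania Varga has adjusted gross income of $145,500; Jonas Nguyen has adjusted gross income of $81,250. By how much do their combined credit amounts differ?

$450

Dania ($145,500): Property Tax Rebate: income exceeds $114,900 by $30,600, which is 25 full-or-partial $1,250 increments; reduction = 25 × $18 = $450, leaving $955. Commuter Credit: $145,500 is at or below the $149,300 threshold, so the full $8,600 applies. total $955 + $8,600 = $9,555
Jonas ($81,250): Property Tax Rebate: $81,250 is at or below the $114,900 threshold, so the full $1,405 applies. Commuter Credit: $81,250 is at or below the $149,300 threshold, so the full $8,600 applies. total $1,405 + $8,600 = $10,005
Difference: |$9,555 − $10,005| = $450.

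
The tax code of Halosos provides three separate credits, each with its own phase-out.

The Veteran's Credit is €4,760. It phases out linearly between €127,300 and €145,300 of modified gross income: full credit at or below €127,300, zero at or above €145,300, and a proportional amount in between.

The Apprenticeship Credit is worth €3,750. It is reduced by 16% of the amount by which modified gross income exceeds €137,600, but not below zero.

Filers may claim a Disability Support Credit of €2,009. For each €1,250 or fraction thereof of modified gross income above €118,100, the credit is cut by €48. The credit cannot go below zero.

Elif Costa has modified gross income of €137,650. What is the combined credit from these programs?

Veteran's Credit: €137,650 is €10,350 into a €18,000 phase-out range, leaving 7,650/18,000 of the credit: €4,760 × 7,650/18,000 = €2,023.
Apprenticeship Credit: 16% of the €50 excess over €137,600 is €8; credit = €3,750 − €8 = €3,742.
Disability Support Credit: income exceeds €118,100 by €19,550, which is 16 full-or-partial €1,250 increments; reduction = 16 × €48 = €768, leaving €1,241.
Total: €2,023 + €3,742 + €1,241 = €7,006.

€7,006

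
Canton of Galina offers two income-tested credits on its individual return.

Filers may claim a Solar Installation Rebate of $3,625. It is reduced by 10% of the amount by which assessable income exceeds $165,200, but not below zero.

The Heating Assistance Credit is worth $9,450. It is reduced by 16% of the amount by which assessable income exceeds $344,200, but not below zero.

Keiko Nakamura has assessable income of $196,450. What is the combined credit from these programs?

Solar Installation Rebate: 10% of the $31,250 excess over $165,200 is $3,125; credit = $3,625 − $3,125 = $500.
Heating Assistance Credit: $196,450 is at or below the $344,200 threshold, so the full $9,450 applies.
Total: $500 + $9,450 = $9,950.

$9,950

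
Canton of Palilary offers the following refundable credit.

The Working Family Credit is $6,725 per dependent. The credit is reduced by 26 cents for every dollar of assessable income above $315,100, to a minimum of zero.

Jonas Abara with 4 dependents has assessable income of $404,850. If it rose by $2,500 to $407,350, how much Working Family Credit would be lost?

$650

At $404,850 — base = 4 × $6,725 = $26,900. 26% of the $89,750 excess over $315,100 is $23,335; credit = $26,900 − $23,335 = $3,565.
At $407,350 — base = 4 × $6,725 = $26,900. 26% of the $92,250 excess over $315,100 is $23,985; credit = $26,900 − $23,985 = $2,915.
Lost: $3,565 − $2,915 = $650.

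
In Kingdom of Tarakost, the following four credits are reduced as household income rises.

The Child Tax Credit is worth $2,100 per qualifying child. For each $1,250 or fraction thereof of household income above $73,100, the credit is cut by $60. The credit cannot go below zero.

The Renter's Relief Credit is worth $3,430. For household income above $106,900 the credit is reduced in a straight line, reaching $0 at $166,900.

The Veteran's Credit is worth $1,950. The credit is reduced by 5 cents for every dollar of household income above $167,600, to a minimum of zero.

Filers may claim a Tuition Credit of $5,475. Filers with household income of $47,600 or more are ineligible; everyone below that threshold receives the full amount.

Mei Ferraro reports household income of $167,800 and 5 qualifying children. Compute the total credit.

$7,880

Child Tax Credit: base = 5 × $2,100 = $10,500. income exceeds $73,100 by $94,700, which is 76 full-or-partial $1,250 increments; reduction = 76 × $60 = $4,560, leaving $5,940.
Renter's Relief Credit: $167,800 is at or above $166,900, so the credit is $0.
Veteran's Credit: 5% of the $200 excess over $167,600 is $10; credit = $1,950 − $10 = $1,940.
Tuition Credit: $167,800 meets or exceeds the $47,600 cutoff, so the credit is $0.
Total: $5,940 + $0 + $1,940 + $0 = $7,880.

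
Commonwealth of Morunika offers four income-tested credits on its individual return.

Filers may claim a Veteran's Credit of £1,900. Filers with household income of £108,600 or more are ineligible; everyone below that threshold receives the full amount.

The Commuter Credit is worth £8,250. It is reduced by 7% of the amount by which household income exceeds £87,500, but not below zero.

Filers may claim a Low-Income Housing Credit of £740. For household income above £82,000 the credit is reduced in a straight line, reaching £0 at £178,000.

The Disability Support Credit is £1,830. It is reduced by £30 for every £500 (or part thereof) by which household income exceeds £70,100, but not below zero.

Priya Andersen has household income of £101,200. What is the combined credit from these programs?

Veteran's Credit: £101,200 is below the £108,600 cutoff, so the full £1,900 applies.
Commuter Credit: 7% of the £13,700 excess over £87,500 is £959; credit = £8,250 − £959 = £7,291.
Low-Income Housing Credit: £101,200 is £19,200 into a £96,000 phase-out range, leaving 76,800/96,000 of the credit: £740 × 76,800/96,000 = £592.
Disability Support Credit: income exceeds £70,100 by £31,100 → 63 increments × £30 = £1,890 ≥ base, so the credit is £0.
Total: £1,900 + £7,291 + £592 + £0 = £9,783.

£9,783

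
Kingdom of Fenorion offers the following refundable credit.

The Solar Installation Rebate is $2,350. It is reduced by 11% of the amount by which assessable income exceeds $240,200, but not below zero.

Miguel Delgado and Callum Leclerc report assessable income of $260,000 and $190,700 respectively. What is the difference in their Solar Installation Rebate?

$2,178

Miguel ($260,000): Solar Installation Rebate: 11% of the $19,800 excess over $240,200 is $2,178; credit = $2,350 − $2,178 = $172.
Callum ($190,700): Solar Installation Rebate: $190,700 is at or below the $240,200 threshold, so the full $2,350 applies.
Difference: |$172 − $2,350| = $2,178.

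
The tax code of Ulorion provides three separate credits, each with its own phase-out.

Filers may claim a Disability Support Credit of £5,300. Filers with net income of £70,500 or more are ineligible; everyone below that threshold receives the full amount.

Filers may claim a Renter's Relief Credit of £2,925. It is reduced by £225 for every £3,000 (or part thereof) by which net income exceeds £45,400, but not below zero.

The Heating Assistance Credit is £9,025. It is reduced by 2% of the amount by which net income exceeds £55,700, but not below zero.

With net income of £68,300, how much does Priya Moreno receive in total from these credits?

£15,198

Disability Support Credit: £68,300 is below the £70,500 cutoff, so the full £5,300 applies.
Renter's Relief Credit: income exceeds £45,400 by £22,900, which is 8 full-or-partial £3,000 increments; reduction = 8 × £225 = £1,800, leaving £1,125.
Heating Assistance Credit: 2% of the £12,600 excess over £55,700 is £252; credit = £9,025 − £252 = £8,773.
Total: £5,300 + £1,125 + £8,773 = £15,198.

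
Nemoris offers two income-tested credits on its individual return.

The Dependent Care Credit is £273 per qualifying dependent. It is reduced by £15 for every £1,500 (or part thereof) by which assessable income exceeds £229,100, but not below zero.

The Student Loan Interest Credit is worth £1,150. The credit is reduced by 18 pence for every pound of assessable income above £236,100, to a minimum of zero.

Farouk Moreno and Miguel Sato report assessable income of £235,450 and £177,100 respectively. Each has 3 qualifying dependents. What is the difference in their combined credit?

Farouk (£235,450): Dependent Care Credit: base = 3 × £273 = £819. income exceeds £229,100 by £6,350, which is 5 full-or-partial £1,500 increments; reduction = 5 × £15 = £75, leaving £744. Student Loan Interest Credit: £235,450 is at or below the £236,100 threshold, so the full £1,150 applies. total £744 + £1,150 = £1,894
Miguel (£177,100): Dependent Care Credit: base = 3 × £273 = £819. £177,100 is at or below the £229,100 threshold, so the full £819 applies. Student Loan Interest Credit: £177,100 is at or below the £236,100 threshold, so the full £1,150 applies. total £819 + £1,150 = £1,969
Difference: |£1,894 − £1,969| = £75.

£75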